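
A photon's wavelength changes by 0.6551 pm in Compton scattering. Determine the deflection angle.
43.11°

From the Compton formula Δλ = λ_C(1 - cos θ), we can solve for θ:

cos θ = 1 - Δλ/λ_C

Given:
- Δλ = 0.6551 pm
- λ_C = h/(m_e·c) ≈ 2.42631024 pm

cos θ = 1 - 0.6551/2.42631024
cos θ = 1 - 0.269998
cos θ = 0.730002

θ = arccos(0.730002)
θ = 43.11°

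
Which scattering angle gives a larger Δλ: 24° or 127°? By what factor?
127° produces the larger shift by a factor of 18.528

Calculate both shifts using Δλ = λ_C(1 - cos θ):

For θ₁ = 24°:
Δλ₁ = 2.4263 × (1 - cos(24°))
Δλ₁ = 2.4263 × 0.0865
Δλ₁ = 0.2098 pm

For θ₂ = 127°:
Δλ₂ = 2.4263 × (1 - cos(127°))
Δλ₂ = 2.4263 × 1.6018
Δλ₂ = 3.8865 pm

The 127° angle produces the larger shift.
Ratio: 3.8865/0.2098 = 18.528

(Intermediate values are shown rounded; full precision is carried through to the final answer.)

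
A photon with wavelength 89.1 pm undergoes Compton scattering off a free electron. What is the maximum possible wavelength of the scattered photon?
93.9526 pm (at θ = 180°)

The Compton shift is Δλ = λ_C(1 − cos θ).

Since cos θ ranges from −1 to 1, the factor (1 − cos θ) ranges from 0 to 2; the maximum shift occurs at θ = 180° (backscattering):
Δλ_max = 2λ_C = 2 × 2.4263 pm = 4.8526 pm

Maximum scattered wavelength:
λ'_max = λ₀ + Δλ_max = 89.1 + 4.8526 = 93.9526 pm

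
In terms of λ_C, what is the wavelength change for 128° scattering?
1.6157 λ_C

The Compton shift formula is:
Δλ = λ_C(1 - cos θ)

Dividing both sides by λ_C:
Δλ/λ_C = 1 - cos θ

For θ = 128°:
Δλ/λ_C = 1 - cos(128°)
Δλ/λ_C = 1 - -0.6157
Δλ/λ_C = 1.6157

This means the shift is 1.6157 × λ_C = 3.9201 pm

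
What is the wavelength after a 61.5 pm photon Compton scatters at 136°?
65.6717 pm

Using the Compton scattering formula:
λ' = λ + Δλ = λ + λ_C(1 - cos θ)

Given:
- Initial wavelength λ = 61.5 pm
- Scattering angle θ = 136°
- Compton wavelength λ_C ≈ 2.4263 pm

Calculate the shift:
Δλ = 2.4263 × (1 - cos(136°))
Δλ = 2.4263 × 1.7193
Δλ = 4.1717 pm

Final wavelength:
λ' = 61.5 + 4.1717 = 65.6717 pm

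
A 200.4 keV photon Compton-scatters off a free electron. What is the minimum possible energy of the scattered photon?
112.3101 keV (at θ = 180°)

The scattered photon has minimum energy when its wavelength is maximum, i.e., when the Compton shift Δλ = λ_C(1 − cos θ) is maximum. This occurs at θ = 180° (backscattering), giving Δλ_max = 2λ_C = 4.8526 pm.

Initial wavelength: λ₀ = hc/E₀ = 6.1868 pm
Maximum final wavelength: λ'_max = λ₀ + 2λ_C = 6.1868 + 4.8526 = 11.0395 pm
Minimum final energy: E'_min = hc/λ'_max = 112.3101 keV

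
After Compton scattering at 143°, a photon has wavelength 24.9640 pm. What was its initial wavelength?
20.6000 pm

From λ' = λ + Δλ, we have λ = λ' - Δλ

First calculate the Compton shift:
Δλ = λ_C(1 - cos θ)
Δλ = 2.4263 × (1 - cos(143°))
Δλ = 2.4263 × 1.7986
Δλ = 4.3640 pm

Initial wavelength:
λ = λ' - Δλ
λ = 24.9640 - 4.3640
λ = 20.6000 pm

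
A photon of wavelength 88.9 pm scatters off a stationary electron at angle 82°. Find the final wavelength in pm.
90.9886 pm

Using the Compton scattering formula:
λ' = λ + Δλ = λ + λ_C(1 - cos θ)

Given:
- Initial wavelength λ = 88.9 pm
- Scattering angle θ = 82°
- Compton wavelength λ_C ≈ 2.4263 pm

Calculate the shift:
Δλ = 2.4263 × (1 - cos(82°))
Δλ = 2.4263 × 0.8608
Δλ = 2.0886 pm

Final wavelength:
λ' = 88.9 + 2.0886 = 90.9886 pm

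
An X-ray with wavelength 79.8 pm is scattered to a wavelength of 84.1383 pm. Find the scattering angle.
142.00°

First find the wavelength shift:
Δλ = λ' - λ = 84.1383 - 79.8 = 4.3383 pm

Using Δλ = λ_C(1 - cos θ), with λ_C = h/(m_e·c) ≈ 2.42631024 pm:
cos θ = 1 - Δλ/λ_C
cos θ = 1 - 4.3383/2.42631024
cos θ = -0.788024

θ = arccos(-0.788024)
θ = 142.00°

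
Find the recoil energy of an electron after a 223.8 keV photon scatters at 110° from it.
82.8466 keV

By energy conservation: K_e = E_initial - E_final

First find the scattered photon energy:
Initial wavelength: λ = hc/E = 5.5400 pm
Compton shift: Δλ = λ_C(1 - cos(110°)) = 3.2562 pm
Final wavelength: λ' = 5.5400 + 3.2562 = 8.7961 pm
Final photon energy: E' = hc/λ' = 140.9534 keV

Electron kinetic energy:
K_e = E - E' = 223.8000 - 140.9534 = 82.8466 keV

(Intermediate values are shown rounded; full precision is carried through to the final answer.)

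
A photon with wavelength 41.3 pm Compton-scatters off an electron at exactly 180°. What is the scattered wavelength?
46.1526 pm

Using the Compton formula: λ' = λ + λ_C(1 − cos θ)

For θ = 180°, cos θ = -1 (exact) = -1.0000, so:
1 − cos 180° = 1 − (-1) = 2.0000

Δλ = λ_C × 2.0000 = 2.4263 × 2.0000 = 4.8526 pm

λ' = 41.3 + 4.8526 = 46.1526 pm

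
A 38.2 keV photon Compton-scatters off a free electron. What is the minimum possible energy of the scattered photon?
33.2315 keV (at θ = 180°)

The scattered photon has minimum energy when its wavelength is maximum, i.e., when the Compton shift Δλ = λ_C(1 − cos θ) is maximum. This occurs at θ = 180° (backscattering), giving Δλ_max = 2λ_C = 4.8526 pm.

Initial wavelength: λ₀ = hc/E₀ = 32.4566 pm
Maximum final wavelength: λ'_max = λ₀ + 2λ_C = 32.4566 + 4.8526 = 37.3092 pm
Minimum final energy: E'_min = hc/λ'_max = 33.2315 keV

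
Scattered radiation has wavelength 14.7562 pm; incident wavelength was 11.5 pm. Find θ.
110.00°

First find the wavelength shift:
Δλ = λ' - λ = 14.7562 - 11.5 = 3.2562 pm

Using Δλ = λ_C(1 - cos θ), with λ_C = h/(m_e·c) ≈ 2.42631024 pm:
cos θ = 1 - Δλ/λ_C
cos θ = 1 - 3.2562/2.42631024
cos θ = -0.342038

θ = arccos(-0.342038)
θ = 110.00°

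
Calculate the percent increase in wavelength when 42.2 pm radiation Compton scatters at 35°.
1.0398%

Calculate the Compton shift:
Δλ = λ_C(1 - cos(35°))
Δλ = 2.4263 × (1 - cos(35°))
Δλ = 2.4263 × 0.1808
Δλ = 0.4388 pm

Percentage change:
(Δλ/λ₀) × 100 = (0.4388/42.2) × 100
= 1.0398%

(Intermediate values are shown rounded; full precision is carried through to the final answer.)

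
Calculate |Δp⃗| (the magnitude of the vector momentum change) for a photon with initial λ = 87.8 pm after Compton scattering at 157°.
1.4418e-23 kg·m/s

Photon momentum magnitude is p = h/λ.

Initial momentum:
p₀ = h/λ = 6.6261e-34/8.7800e-11 = 7.5468e-24 kg·m/s

After scattering:
λ' = λ + Δλ = 87.8 + 4.6597 = 92.4597 pm
p' = h/λ' = 6.6261e-34/9.2460e-11 = 7.1664e-24 kg·m/s

Momentum is a vector; the scattered photon's direction makes angle θ = 157° with the incident direction. The magnitude of the vector change Δp⃗ = p⃗₀ − p⃗' is found from the law of cosines:
|Δp⃗|² = p₀² + p'² − 2p₀p'cos θ
|Δp⃗|² = (7.5468e-24)² + (7.1664e-24)² − 2·7.5468e-24·7.1664e-24·cos(157°)
|Δp⃗| = 1.4418e-23 kg·m/s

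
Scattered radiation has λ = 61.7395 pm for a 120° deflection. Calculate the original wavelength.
58.1000 pm

From λ' = λ + Δλ, we have λ = λ' - Δλ

First calculate the Compton shift:
Δλ = λ_C(1 - cos θ)
Δλ = 2.4263 × (1 - cos(120°))
Δλ = 2.4263 × 1.5000
Δλ = 3.6395 pm

Initial wavelength:
λ = λ' - Δλ
λ = 61.7395 - 3.6395
λ = 58.1000 pm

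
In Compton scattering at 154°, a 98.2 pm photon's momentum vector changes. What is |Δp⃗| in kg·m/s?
1.2855e-23 kg·m/s

Photon momentum magnitude is p = h/λ.

Initial momentum:
p₀ = h/λ = 6.6261e-34/9.8200e-11 = 6.7475e-24 kg·m/s

After scattering:
λ' = λ + Δλ = 98.2 + 4.6071 = 102.8071 pm
p' = h/λ' = 6.6261e-34/1.0281e-10 = 6.4452e-24 kg·m/s

Momentum is a vector; the scattered photon's direction makes angle θ = 154° with the incident direction. The magnitude of the vector change Δp⃗ = p⃗₀ − p⃗' is found from the law of cosines:
|Δp⃗|² = p₀² + p'² − 2p₀p'cos θ
|Δp⃗|² = (6.7475e-24)² + (6.4452e-24)² − 2·6.7475e-24·6.4452e-24·cos(154°)
|Δp⃗| = 1.2855e-23 kg·m/s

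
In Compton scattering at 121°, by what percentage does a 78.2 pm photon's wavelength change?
4.7007%

Calculate the Compton shift:
Δλ = λ_C(1 - cos(121°))
Δλ = 2.4263 × (1 - cos(121°))
Δλ = 2.4263 × 1.5150
Δλ = 3.6760 pm

Percentage change:
(Δλ/λ₀) × 100 = (3.6760/78.2) × 100
= 4.7007%

(Intermediate values are shown rounded; full precision is carried through to the final answer.)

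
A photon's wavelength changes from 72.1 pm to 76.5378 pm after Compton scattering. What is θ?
146.00°

First find the wavelength shift:
Δλ = λ' - λ = 76.5378 - 72.1 = 4.4378 pm

Using Δλ = λ_C(1 - cos θ), with λ_C = h/(m_e·c) ≈ 2.42631024 pm:
cos θ = 1 - Δλ/λ_C
cos θ = 1 - 4.4378/2.42631024
cos θ = -0.829032

θ = arccos(-0.829032)
θ = 146.00°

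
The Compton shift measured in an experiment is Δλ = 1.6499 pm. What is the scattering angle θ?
71.34°

From the Compton formula Δλ = λ_C(1 - cos θ), we can solve for θ:

cos θ = 1 - Δλ/λ_C

Given:
- Δλ = 1.6499 pm
- λ_C = h/(m_e·c) ≈ 2.42631024 pm

cos θ = 1 - 1.6499/2.42631024
cos θ = 1 - 0.680004
cos θ = 0.319996

θ = arccos(0.319996)
θ = 71.34°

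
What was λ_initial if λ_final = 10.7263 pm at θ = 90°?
8.3000 pm

From λ' = λ + Δλ, we have λ = λ' - Δλ

First calculate the Compton shift:
Δλ = λ_C(1 - cos θ)
Δλ = 2.4263 × (1 - cos(90°))
Δλ = 2.4263 × 1.0000
Δλ = 2.4263 pm

Initial wavelength:
λ = λ' - Δλ
λ = 10.7263 - 2.4263
λ = 8.3000 pm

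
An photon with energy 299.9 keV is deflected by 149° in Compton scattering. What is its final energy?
143.4961 keV

First convert energy to wavelength:
λ = hc/E, with hc ≈ 1239.842 keV·pm (i.e. 1239.842 eV·nm)

For E = 299.9 keV = 299900 eV:
λ = 1239.842 keV·pm / 299.9 keV
λ = 4.1342 pm

Calculate the Compton shift:
Δλ = λ_C(1 - cos(149°)) = 2.4263 × 1.8572
Δλ = 4.5061 pm

Final wavelength:
λ' = 4.1342 + 4.5061 = 8.6402 pm

Final energy:
E' = hc/λ' = 1239.842 / 8.6402 = 143.4961 keV

(Intermediate values are shown rounded; full precision is carried through to the final answer.)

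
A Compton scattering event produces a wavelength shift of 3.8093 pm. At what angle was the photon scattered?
124.75°

From the Compton formula Δλ = λ_C(1 - cos θ), we can solve for θ:

cos θ = 1 - Δλ/λ_C

Given:
- Δλ = 3.8093 pm
- λ_C = h/(m_e·c) ≈ 2.42631024 pm

cos θ = 1 - 3.8093/2.42631024
cos θ = 1 - 1.569997
cos θ = -0.569997

θ = arccos(-0.569997)
θ = 124.75°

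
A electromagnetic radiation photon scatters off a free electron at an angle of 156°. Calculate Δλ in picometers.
4.6429 pm

Using the Compton scattering formula:
Δλ = λ_C(1 - cos θ)

where λ_C = h/(m_e·c) ≈ 2.4263 pm is the Compton wavelength of an electron.

For θ = 156°:
cos(156°) = -0.9135
1 - cos(156°) = 1.9135

Δλ = 2.4263 × 1.9135
Δλ = 4.6429 pm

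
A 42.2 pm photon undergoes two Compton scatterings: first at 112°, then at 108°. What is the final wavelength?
48.7113 pm

Apply Compton shift twice:

First scattering at θ₁ = 112°:
Δλ₁ = λ_C(1 - cos(112°))
Δλ₁ = 2.4263 × 1.3746
Δλ₁ = 3.3352 pm

After first scattering:
λ₁ = 42.2 + 3.3352 = 45.5352 pm

Second scattering at θ₂ = 108°:
Δλ₂ = λ_C(1 - cos(108°))
Δλ₂ = 2.4263 × 1.3090
Δλ₂ = 3.1761 pm

Final wavelength:
λ₂ = 45.5352 + 3.1761 = 48.7113 pm

Total shift: Δλ_total = 3.3352 + 3.1761 = 6.5113 pm

(Intermediate values are shown rounded; full precision is carried through to the final answer.)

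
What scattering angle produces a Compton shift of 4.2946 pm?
140.36°

From the Compton formula Δλ = λ_C(1 - cos θ), we can solve for θ:

cos θ = 1 - Δλ/λ_C

Given:
- Δλ = 4.2946 pm
- λ_C = h/(m_e·c) ≈ 2.42631024 pm

cos θ = 1 - 4.2946/2.42631024
cos θ = 1 - 1.770013
cos θ = -0.770013

θ = arccos(-0.770013)
θ = 140.36°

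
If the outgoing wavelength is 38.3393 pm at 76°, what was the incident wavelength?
36.5000 pm

From λ' = λ + Δλ, we have λ = λ' - Δλ

First calculate the Compton shift:
Δλ = λ_C(1 - cos θ)
Δλ = 2.4263 × (1 - cos(76°))
Δλ = 2.4263 × 0.7581
Δλ = 1.8393 pm

Initial wavelength:
λ = λ' - Δλ
λ = 38.3393 - 1.8393
λ = 36.5000 pm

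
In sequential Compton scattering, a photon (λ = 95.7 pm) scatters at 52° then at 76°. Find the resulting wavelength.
98.4719 pm

Apply Compton shift twice:

First scattering at θ₁ = 52°:
Δλ₁ = λ_C(1 - cos(52°))
Δλ₁ = 2.4263 × 0.3843
Δλ₁ = 0.9325 pm

After first scattering:
λ₁ = 95.7 + 0.9325 = 96.6325 pm

Second scattering at θ₂ = 76°:
Δλ₂ = λ_C(1 - cos(76°))
Δλ₂ = 2.4263 × 0.7581
Δλ₂ = 1.8393 pm

Final wavelength:
λ₂ = 96.6325 + 1.8393 = 98.4719 pm

Total shift: Δλ_total = 0.9325 + 1.8393 = 2.7719 pm

(Intermediate values are shown rounded; full precision is carried through to the final answer.)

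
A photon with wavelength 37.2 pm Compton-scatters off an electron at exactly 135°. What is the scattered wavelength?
41.3420 pm

Using the Compton formula: λ' = λ + λ_C(1 − cos θ)

For θ = 135°, cos θ = -√2/2 (exact) ≈ -0.7071, so:
1 − cos 135° = 1 − (-√2/2) ≈ 1.7071

Δλ = λ_C × 1.7071 = 2.4263 × 1.7071 = 4.1420 pm

λ' = 37.2 + 4.1420 = 41.3420 pm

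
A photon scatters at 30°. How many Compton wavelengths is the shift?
0.1340 λ_C

The Compton shift formula is:
Δλ = λ_C(1 - cos θ)

Dividing both sides by λ_C:
Δλ/λ_C = 1 - cos θ

For θ = 30°:
Δλ/λ_C = 1 - cos(30°)
Δλ/λ_C = 1 - 0.8660
Δλ/λ_C = 0.1340

This means the shift is 0.1340 × λ_C = 0.3251 pm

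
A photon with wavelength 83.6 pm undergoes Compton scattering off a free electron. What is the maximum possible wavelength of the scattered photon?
88.4526 pm (at θ = 180°)

The Compton shift is Δλ = λ_C(1 − cos θ).

Since cos θ ranges from −1 to 1, the factor (1 − cos θ) ranges from 0 to 2; the maximum shift occurs at θ = 180° (backscattering):
Δλ_max = 2λ_C = 2 × 2.4263 pm = 4.8526 pm

Maximum scattered wavelength:
λ'_max = λ₀ + Δλ_max = 83.6 + 4.8526 = 88.4526 pm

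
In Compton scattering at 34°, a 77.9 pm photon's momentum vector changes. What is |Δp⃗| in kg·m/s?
4.9608e-24 kg·m/s

Photon momentum magnitude is p = h/λ.

Initial momentum:
p₀ = h/λ = 6.6261e-34/7.7900e-11 = 8.5059e-24 kg·m/s

After scattering:
λ' = λ + Δλ = 77.9 + 0.4148 = 78.3148 pm
p' = h/λ' = 6.6261e-34/7.8315e-11 = 8.4608e-24 kg·m/s

Momentum is a vector; the scattered photon's direction makes angle θ = 34° with the incident direction. The magnitude of the vector change Δp⃗ = p⃗₀ − p⃗' is found from the law of cosines:
|Δp⃗|² = p₀² + p'² − 2p₀p'cos θ
|Δp⃗|² = (8.5059e-24)² + (8.4608e-24)² − 2·8.5059e-24·8.4608e-24·cos(34°)
|Δp⃗| = 4.9608e-24 kg·m/s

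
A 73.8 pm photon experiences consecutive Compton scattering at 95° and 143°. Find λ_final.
80.8018 pm

Apply Compton shift twice:

First scattering at θ₁ = 95°:
Δλ₁ = λ_C(1 - cos(95°))
Δλ₁ = 2.4263 × 1.0872
Δλ₁ = 2.6378 pm

After first scattering:
λ₁ = 73.8 + 2.6378 = 76.4378 pm

Second scattering at θ₂ = 143°:
Δλ₂ = λ_C(1 - cos(143°))
Δλ₂ = 2.4263 × 1.7986
Δλ₂ = 4.3640 pm

Final wavelength:
λ₂ = 76.4378 + 4.3640 = 80.8018 pm

Total shift: Δλ_total = 2.6378 + 4.3640 = 7.0018 pm

(Intermediate values are shown rounded; full precision is carried through to the final answer.)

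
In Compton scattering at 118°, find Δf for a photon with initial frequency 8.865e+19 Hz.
4.550e+19 Hz (decrease)

Convert frequency to wavelength (c = 299792458 m/s):
λ₀ = c/f₀ = 299792458/8.865e+19 = 3.3817536e-12 m = 3.3818 pm

Calculate Compton shift:
Δλ = λ_C(1 - cos(118°)) = 3.5654 pm

Final wavelength:
λ' = λ₀ + Δλ = 3.3818 + 3.5654 = 6.9471 pm

Final frequency:
f' = c/λ' = 299792458/6.9471475e-12 = 4.3153317e+19 Hz

Frequency shift (decrease):
Δf = f₀ - f' = 8.865e+19 - 4.3153317e+19 = 4.550e+19 Hz

(Intermediate values are shown rounded; full precision is carried through to the final answer.)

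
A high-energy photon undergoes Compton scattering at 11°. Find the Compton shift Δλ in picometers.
0.0446 pm

Using the Compton scattering formula:
Δλ = λ_C(1 - cos θ)

where λ_C = h/(m_e·c) ≈ 2.4263 pm is the Compton wavelength of an electron.

For θ = 11°:
cos(11°) = 0.9816
1 - cos(11°) = 0.0184

Δλ = 2.4263 × 0.0184
Δλ = 0.0446 pm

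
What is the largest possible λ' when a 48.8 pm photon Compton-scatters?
53.6526 pm (at θ = 180°)

The Compton shift is Δλ = λ_C(1 − cos θ).

Since cos θ ranges from −1 to 1, the factor (1 − cos θ) ranges from 0 to 2; the maximum shift occurs at θ = 180° (backscattering):
Δλ_max = 2λ_C = 2 × 2.4263 pm = 4.8526 pm

Maximum scattered wavelength:
λ'_max = λ₀ + Δλ_max = 48.8 + 4.8526 = 53.6526 pm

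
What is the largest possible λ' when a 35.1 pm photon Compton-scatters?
39.9526 pm (at θ = 180°)

The Compton shift is Δλ = λ_C(1 − cos θ).

Since cos θ ranges from −1 to 1, the factor (1 − cos θ) ranges from 0 to 2; the maximum shift occurs at θ = 180° (backscattering):
Δλ_max = 2λ_C = 2 × 2.4263 pm = 4.8526 pm

Maximum scattered wavelength:
λ'_max = λ₀ + Δλ_max = 35.1 + 4.8526 = 39.9526 pm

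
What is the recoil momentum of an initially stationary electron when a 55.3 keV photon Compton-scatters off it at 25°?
1.2732e-23 kg·m/s

The electron is initially at rest, so by conservation of momentum:
p⃗_e = p⃗₀ − p⃗'  (incident photon momentum minus scattered photon momentum)

Photon momentum magnitudes (p = h/λ = E/c):
λ₀ = hc/E₀ = 22.4203 pm → p₀ = h/λ₀ = 2.9554e-23 kg·m/s
Δλ = λ_C(1 − cos 25°) = 0.2273 pm
λ' = 22.6476 pm → p' = h/λ' = 2.9257e-23 kg·m/s

The scattered photon makes angle θ = 25° with the incident direction, so by the law of cosines:
|p⃗_e|² = p₀² + p'² − 2p₀p'cos θ
|p⃗_e|² = (2.9554e-23)² + (2.9257e-23)² − 2·2.9554e-23·2.9257e-23·cos(25°)
|p⃗_e| = 1.2732e-23 kg·m/s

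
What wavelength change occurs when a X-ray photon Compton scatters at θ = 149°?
4.5061 pm

Using the Compton scattering formula:
Δλ = λ_C(1 - cos θ)

where λ_C = h/(m_e·c) ≈ 2.4263 pm is the Compton wavelength of an electron.

For θ = 149°:
cos(149°) = -0.8572
1 - cos(149°) = 1.8572

Δλ = 2.4263 × 1.8572
Δλ = 4.5061 pm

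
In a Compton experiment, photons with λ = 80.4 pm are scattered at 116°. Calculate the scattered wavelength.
83.8899 pm

Using the Compton scattering formula:
λ' = λ + Δλ = λ + λ_C(1 - cos θ)

Given:
- Initial wavelength λ = 80.4 pm
- Scattering angle θ = 116°
- Compton wavelength λ_C ≈ 2.4263 pm

Calculate the shift:
Δλ = 2.4263 × (1 - cos(116°))
Δλ = 2.4263 × 1.4384
Δλ = 3.4899 pm

Final wavelength:
λ' = 80.4 + 3.4899 = 83.8899 pm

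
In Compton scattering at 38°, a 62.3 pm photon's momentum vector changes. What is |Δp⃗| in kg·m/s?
6.8975e-24 kg·m/s

Photon momentum magnitude is p = h/λ.

Initial momentum:
p₀ = h/λ = 6.6261e-34/6.2300e-11 = 1.0636e-23 kg·m/s

After scattering:
λ' = λ + Δλ = 62.3 + 0.5144 = 62.8144 pm
p' = h/λ' = 6.6261e-34/6.2814e-11 = 1.0549e-23 kg·m/s

Momentum is a vector; the scattered photon's direction makes angle θ = 38° with the incident direction. The magnitude of the vector change Δp⃗ = p⃗₀ − p⃗' is found from the law of cosines:
|Δp⃗|² = p₀² + p'² − 2p₀p'cos θ
|Δp⃗|² = (1.0636e-23)² + (1.0549e-23)² − 2·1.0636e-23·1.0549e-23·cos(38°)
|Δp⃗| = 6.8975e-24 kg·m/s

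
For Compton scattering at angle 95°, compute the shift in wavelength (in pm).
2.6378 pm

Using the Compton scattering formula:
Δλ = λ_C(1 - cos θ)

where λ_C = h/(m_e·c) ≈ 2.4263 pm is the Compton wavelength of an electron.

For θ = 95°:
cos(95°) = -0.0872
1 - cos(95°) = 1.0872

Δλ = 2.4263 × 1.0872
Δλ = 2.6378 pm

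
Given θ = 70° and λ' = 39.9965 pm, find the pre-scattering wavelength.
38.4000 pm

From λ' = λ + Δλ, we have λ = λ' - Δλ

First calculate the Compton shift:
Δλ = λ_C(1 - cos θ)
Δλ = 2.4263 × (1 - cos(70°))
Δλ = 2.4263 × 0.6580
Δλ = 1.5965 pm

Initial wavelength:
λ = λ' - Δλ
λ = 39.9965 - 1.5965
λ = 38.4000 pm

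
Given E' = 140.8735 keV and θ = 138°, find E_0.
271.1998 keV

Convert final energy to wavelength (hc ≈ 1239.842 keV·pm):
λ' = hc/E' = 1239.842 / 140.8735 = 8.8011 pm

Calculate the Compton shift:
Δλ = λ_C(1 - cos(138°))
Δλ = 2.4263 × (1 - cos(138°))
Δλ = 4.2294 pm

Initial wavelength:
λ = λ' - Δλ = 8.8011 - 4.2294 = 4.5717 pm

Initial energy:
E = hc/λ = 1239.842 / 4.5717 = 271.1998 keV

(Intermediate values are shown rounded; full precision is carried through to the final answer.)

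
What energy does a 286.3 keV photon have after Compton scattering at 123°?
153.4773 keV

First convert energy to wavelength:
λ = hc/E, with hc ≈ 1239.842 keV·pm (i.e. 1239.842 eV·nm)

For E = 286.3 keV = 286300 eV:
λ = 1239.842 keV·pm / 286.3 keV
λ = 4.3306 pm

Calculate the Compton shift:
Δλ = λ_C(1 - cos(123°)) = 2.4263 × 1.5446
Δλ = 3.7478 pm

Final wavelength:
λ' = 4.3306 + 3.7478 = 8.0783 pm

Final energy:
E' = hc/λ' = 1239.842 / 8.0783 = 153.4773 keV

(Intermediate values are shown rounded; full precision is carried through to the final answer.)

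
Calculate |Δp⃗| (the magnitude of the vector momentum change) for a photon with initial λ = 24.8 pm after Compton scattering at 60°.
2.6117e-23 kg·m/s

Photon momentum magnitude is p = h/λ.

Initial momentum:
p₀ = h/λ = 6.6261e-34/2.4800e-11 = 2.6718e-23 kg·m/s

After scattering:
λ' = λ + Δλ = 24.8 + 1.2132 = 26.0132 pm
p' = h/λ' = 6.6261e-34/2.6013e-11 = 2.5472e-23 kg·m/s

Momentum is a vector; the scattered photon's direction makes angle θ = 60° with the incident direction. The magnitude of the vector change Δp⃗ = p⃗₀ − p⃗' is found from the law of cosines:
|Δp⃗|² = p₀² + p'² − 2p₀p'cos θ
|Δp⃗|² = (2.6718e-23)² + (2.5472e-23)² − 2·2.6718e-23·2.5472e-23·cos(60°)
|Δp⃗| = 2.6117e-23 kg·m/s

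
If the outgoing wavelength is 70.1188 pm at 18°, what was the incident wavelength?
70.0000 pm

From λ' = λ + Δλ, we have λ = λ' - Δλ

First calculate the Compton shift:
Δλ = λ_C(1 - cos θ)
Δλ = 2.4263 × (1 - cos(18°))
Δλ = 2.4263 × 0.0489
Δλ = 0.1188 pm

Initial wavelength:
λ = λ' - Δλ
λ = 70.1188 - 0.1188
λ = 70.0000 pm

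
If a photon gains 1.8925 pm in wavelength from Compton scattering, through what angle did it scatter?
77.29°

From the Compton formula Δλ = λ_C(1 - cos θ), we can solve for θ:

cos θ = 1 - Δλ/λ_C

Given:
- Δλ = 1.8925 pm
- λ_C = h/(m_e·c) ≈ 2.42631024 pm

cos θ = 1 - 1.8925/2.42631024
cos θ = 1 - 0.779991
cos θ = 0.220009

θ = arccos(0.220009)
θ = 77.29°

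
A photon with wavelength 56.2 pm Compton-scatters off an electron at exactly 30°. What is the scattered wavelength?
56.5251 pm

Using the Compton formula: λ' = λ + λ_C(1 − cos θ)

For θ = 30°, cos θ = √3/2 (exact) ≈ 0.8660, so:
1 − cos 30° = 1 − (√3/2) ≈ 0.1340

Δλ = λ_C × 0.1340 = 2.4263 × 0.1340 = 0.3251 pm

λ' = 56.2 + 0.3251 = 56.5251 pm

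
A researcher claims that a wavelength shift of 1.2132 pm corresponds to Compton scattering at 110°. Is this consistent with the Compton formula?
No, inconsistent

Calculate the expected shift for θ = 110°:

Δλ_expected = λ_C(1 - cos(110°))
Δλ_expected = 2.4263 × (1 - cos(110°))
Δλ_expected = 2.4263 × 1.3420
Δλ_expected = 3.2562 pm

Given shift: 1.2132 pm
Expected shift: 3.2562 pm
Difference: 2.0430 pm

The values do not match. The given shift corresponds to θ ≈ 60.0°, not 110°.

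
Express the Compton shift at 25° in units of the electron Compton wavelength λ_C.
0.0937 λ_C

The Compton shift formula is:
Δλ = λ_C(1 - cos θ)

Dividing both sides by λ_C:
Δλ/λ_C = 1 - cos θ

For θ = 25°:
Δλ/λ_C = 1 - cos(25°)
Δλ/λ_C = 1 - 0.9063
Δλ/λ_C = 0.0937

This means the shift is 0.0937 × λ_C = 0.2273 pm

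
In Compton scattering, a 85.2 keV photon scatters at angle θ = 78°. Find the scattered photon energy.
75.2606 keV

First convert energy to wavelength:
λ = hc/E, with hc ≈ 1239.842 keV·pm (i.e. 1239.842 eV·nm)

For E = 85.2 keV = 85200 eV:
λ = 1239.842 keV·pm / 85.2 keV
λ = 14.5521 pm

Calculate the Compton shift:
Δλ = λ_C(1 - cos(78°)) = 2.4263 × 0.7921
Δλ = 1.9219 pm

Final wavelength:
λ' = 14.5521 + 1.9219 = 16.4740 pm

Final energy:
E' = hc/λ' = 1239.842 / 16.4740 = 75.2606 keV

(Intermediate values are shown rounded; full precision is carried through to the final answer.)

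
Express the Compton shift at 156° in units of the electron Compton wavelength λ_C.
1.9135 λ_C

The Compton shift formula is:
Δλ = λ_C(1 - cos θ)

Dividing both sides by λ_C:
Δλ/λ_C = 1 - cos θ

For θ = 156°:
Δλ/λ_C = 1 - cos(156°)
Δλ/λ_C = 1 - -0.9135
Δλ/λ_C = 1.9135

This means the shift is 1.9135 × λ_C = 4.6429 pm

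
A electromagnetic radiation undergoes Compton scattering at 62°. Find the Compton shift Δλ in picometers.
1.2872 pm

Using the Compton scattering formula:
Δλ = λ_C(1 - cos θ)

where λ_C = h/(m_e·c) ≈ 2.4263 pm is the Compton wavelength of an electron.

For θ = 62°:
cos(62°) = 0.4695
1 - cos(62°) = 0.5305

Δλ = 2.4263 × 0.5305
Δλ = 1.2872 pm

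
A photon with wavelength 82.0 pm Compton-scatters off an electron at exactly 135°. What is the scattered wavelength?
86.1420 pm

Using the Compton formula: λ' = λ + λ_C(1 − cos θ)

For θ = 135°, cos θ = -√2/2 (exact) ≈ -0.7071, so:
1 − cos 135° = 1 − (-√2/2) ≈ 1.7071

Δλ = λ_C × 1.7071 = 2.4263 × 1.7071 = 4.1420 pm

λ' = 82.0 + 4.1420 = 86.1420 pm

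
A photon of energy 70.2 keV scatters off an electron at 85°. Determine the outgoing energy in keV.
62.3776 keV

First convert energy to wavelength:
λ = hc/E, with hc ≈ 1239.842 keV·pm (i.e. 1239.842 eV·nm)

For E = 70.2 keV = 70200 eV:
λ = 1239.842 keV·pm / 70.2 keV
λ = 17.6616 pm

Calculate the Compton shift:
Δλ = λ_C(1 - cos(85°)) = 2.4263 × 0.9128
Δλ = 2.2148 pm

Final wavelength:
λ' = 17.6616 + 2.2148 = 19.8764 pm

Final energy:
E' = hc/λ' = 1239.842 / 19.8764 = 62.3776 keV

(Intermediate values are shown rounded; full precision is carried through to the final answer.)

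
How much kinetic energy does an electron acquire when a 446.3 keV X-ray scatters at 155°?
278.8294 keV

By energy conservation: K_e = E_initial - E_final

First find the scattered photon energy:
Initial wavelength: λ = hc/E = 2.7780 pm
Compton shift: Δλ = λ_C(1 - cos(155°)) = 4.6253 pm
Final wavelength: λ' = 2.7780 + 4.6253 = 7.4033 pm
Final photon energy: E' = hc/λ' = 167.4706 keV

Electron kinetic energy:
K_e = E - E' = 446.3000 - 167.4706 = 278.8294 keV

(Intermediate values are shown rounded; full precision is carried through to the final answer.)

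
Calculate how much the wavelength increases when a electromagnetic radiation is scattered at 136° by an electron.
4.1717 pm

Using the Compton scattering formula:
Δλ = λ_C(1 - cos θ)

where λ_C = h/(m_e·c) ≈ 2.4263 pm is the Compton wavelength of an electron.

For θ = 136°:
cos(136°) = -0.7193
1 - cos(136°) = 1.7193

Δλ = 2.4263 × 1.7193
Δλ = 4.1717 pm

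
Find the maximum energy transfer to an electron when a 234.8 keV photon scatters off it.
112.4436 keV

Maximum energy transfer occurs at θ = 180° (backscattering).

Initial photon: E₀ = 234.8 keV → λ₀ = 5.2804 pm

Maximum Compton shift (at 180°):
Δλ_max = 2λ_C = 2 × 2.4263 = 4.8526 pm

Final wavelength:
λ' = 5.2804 + 4.8526 = 10.1330 pm

Minimum photon energy (maximum energy to electron):
E'_min = hc/λ' = 122.3564 keV

Maximum electron kinetic energy:
K_max = E₀ - E'_min = 234.8000 - 122.3564 = 112.4436 keV

(Intermediate values are shown rounded; full precision is carried through to the final answer.)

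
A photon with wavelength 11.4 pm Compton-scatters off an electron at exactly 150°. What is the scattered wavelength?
15.9276 pm

Using the Compton formula: λ' = λ + λ_C(1 − cos θ)

For θ = 150°, cos θ = -√3/2 (exact) ≈ -0.8660, so:
1 − cos 150° = 1 − (-√3/2) ≈ 1.8660

Δλ = λ_C × 1.8660 = 2.4263 × 1.8660 = 4.5276 pm

λ' = 11.4 + 4.5276 = 15.9276 pm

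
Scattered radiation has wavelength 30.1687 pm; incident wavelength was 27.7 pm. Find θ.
91.00°

First find the wavelength shift:
Δλ = λ' - λ = 30.1687 - 27.7 = 2.4687 pm

Using Δλ = λ_C(1 - cos θ), with λ_C = h/(m_e·c) ≈ 2.42631024 pm:
cos θ = 1 - Δλ/λ_C
cos θ = 1 - 2.4687/2.42631024
cos θ = -0.017471

θ = arccos(-0.017471)
θ = 91.00°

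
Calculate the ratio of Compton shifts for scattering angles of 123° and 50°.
123° produces the larger shift by a factor of 4.324

Calculate both shifts using Δλ = λ_C(1 - cos θ):

For θ₁ = 50°:
Δλ₁ = 2.4263 × (1 - cos(50°))
Δλ₁ = 2.4263 × 0.3572
Δλ₁ = 0.8667 pm

For θ₂ = 123°:
Δλ₂ = 2.4263 × (1 - cos(123°))
Δλ₂ = 2.4263 × 1.5446
Δλ₂ = 3.7478 pm

The 123° angle produces the larger shift.
Ratio: 3.7478/0.8667 = 4.324

(Intermediate values are shown rounded; full precision is carried through to the final answer.)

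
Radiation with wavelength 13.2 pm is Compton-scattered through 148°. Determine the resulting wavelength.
17.6839 pm

Using the Compton scattering formula:
λ' = λ + Δλ = λ + λ_C(1 - cos θ)

Given:
- Initial wavelength λ = 13.2 pm
- Scattering angle θ = 148°
- Compton wavelength λ_C ≈ 2.4263 pm

Calculate the shift:
Δλ = 2.4263 × (1 - cos(148°))
Δλ = 2.4263 × 1.8480
Δλ = 4.4839 pm

Final wavelength:
λ' = 13.2 + 4.4839 = 17.6839 pm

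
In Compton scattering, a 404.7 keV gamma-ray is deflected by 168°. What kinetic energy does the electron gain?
247.0236 keV

By energy conservation: K_e = E_initial - E_final

First find the scattered photon energy:
Initial wavelength: λ = hc/E = 3.0636 pm
Compton shift: Δλ = λ_C(1 - cos(168°)) = 4.7996 pm
Final wavelength: λ' = 3.0636 + 4.7996 = 7.8632 pm
Final photon energy: E' = hc/λ' = 157.6764 keV

Electron kinetic energy:
K_e = E - E' = 404.7000 - 157.6764 = 247.0236 keV

(Intermediate values are shown rounded; full precision is carried through to the final answer.)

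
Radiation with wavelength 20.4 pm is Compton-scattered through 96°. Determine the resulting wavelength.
23.0799 pm

Using the Compton scattering formula:
λ' = λ + Δλ = λ + λ_C(1 - cos θ)

Given:
- Initial wavelength λ = 20.4 pm
- Scattering angle θ = 96°
- Compton wavelength λ_C ≈ 2.4263 pm

Calculate the shift:
Δλ = 2.4263 × (1 - cos(96°))
Δλ = 2.4263 × 1.1045
Δλ = 2.6799 pm

Final wavelength:
λ' = 20.4 + 2.6799 = 23.0799 pm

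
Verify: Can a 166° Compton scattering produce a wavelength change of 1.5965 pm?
No, inconsistent

Calculate the expected shift for θ = 166°:

Δλ_expected = λ_C(1 - cos(166°))
Δλ_expected = 2.4263 × (1 - cos(166°))
Δλ_expected = 2.4263 × 1.9703
Δλ_expected = 4.7805 pm

Given shift: 1.5965 pm
Expected shift: 4.7805 pm
Difference: 3.1841 pm

The values do not match. The given shift corresponds to θ ≈ 70.0°, not 166°.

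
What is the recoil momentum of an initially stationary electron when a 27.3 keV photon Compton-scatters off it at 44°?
1.0852e-23 kg·m/s

The electron is initially at rest, so by conservation of momentum:
p⃗_e = p⃗₀ − p⃗'  (incident photon momentum minus scattered photon momentum)

Photon momentum magnitudes (p = h/λ = E/c):
λ₀ = hc/E₀ = 45.4155 pm → p₀ = h/λ₀ = 1.4590e-23 kg·m/s
Δλ = λ_C(1 − cos 44°) = 0.6810 pm
λ' = 46.0964 pm → p' = h/λ' = 1.4374e-23 kg·m/s

The scattered photon makes angle θ = 44° with the incident direction, so by the law of cosines:
|p⃗_e|² = p₀² + p'² − 2p₀p'cos θ
|p⃗_e|² = (1.4590e-23)² + (1.4374e-23)² − 2·1.4590e-23·1.4374e-23·cos(44°)
|p⃗_e| = 1.0852e-23 kg·m/s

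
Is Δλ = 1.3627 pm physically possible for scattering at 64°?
Yes, consistent

Calculate the expected shift for θ = 64°:

Δλ_expected = λ_C(1 - cos(64°))
Δλ_expected = 2.4263 × (1 - cos(64°))
Δλ_expected = 2.4263 × 0.5616
Δλ_expected = 1.3627 pm

Given shift: 1.3627 pm
Expected shift: 1.3627 pm
Difference: 0.0000 pm

The values match. This is consistent with Compton scattering at the stated angle.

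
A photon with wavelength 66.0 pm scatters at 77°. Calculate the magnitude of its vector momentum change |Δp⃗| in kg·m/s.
1.2328e-23 kg·m/s

Photon momentum magnitude is p = h/λ.

Initial momentum:
p₀ = h/λ = 6.6261e-34/6.6000e-11 = 1.0040e-23 kg·m/s

After scattering:
λ' = λ + Δλ = 66.0 + 1.8805 = 67.8805 pm
p' = h/λ' = 6.6261e-34/6.7881e-11 = 9.7614e-24 kg·m/s

Momentum is a vector; the scattered photon's direction makes angle θ = 77° with the incident direction. The magnitude of the vector change Δp⃗ = p⃗₀ − p⃗' is found from the law of cosines:
|Δp⃗|² = p₀² + p'² − 2p₀p'cos θ
|Δp⃗|² = (1.0040e-23)² + (9.7614e-24)² − 2·1.0040e-23·9.7614e-24·cos(77°)
|Δp⃗| = 1.2328e-23 kg·m/s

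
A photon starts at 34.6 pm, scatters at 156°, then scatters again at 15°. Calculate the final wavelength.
39.3255 pm

Apply Compton shift twice:

First scattering at θ₁ = 156°:
Δλ₁ = λ_C(1 - cos(156°))
Δλ₁ = 2.4263 × 1.9135
Δλ₁ = 4.6429 pm

After first scattering:
λ₁ = 34.6 + 4.6429 = 39.2429 pm

Second scattering at θ₂ = 15°:
Δλ₂ = λ_C(1 - cos(15°))
Δλ₂ = 2.4263 × 0.0341
Δλ₂ = 0.0827 pm

Final wavelength:
λ₂ = 39.2429 + 0.0827 = 39.3255 pm

Total shift: Δλ_total = 4.6429 + 0.0827 = 4.7255 pm

(Intermediate values are shown rounded; full precision is carried through to the final answer.)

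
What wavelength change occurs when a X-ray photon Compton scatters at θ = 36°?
0.4634 pm

Using the Compton scattering formula:
Δλ = λ_C(1 - cos θ)

where λ_C = h/(m_e·c) ≈ 2.4263 pm is the Compton wavelength of an electron.

For θ = 36°:
cos(36°) = 0.8090
1 - cos(36°) = 0.1910

Δλ = 2.4263 × 0.1910
Δλ = 0.4634 pm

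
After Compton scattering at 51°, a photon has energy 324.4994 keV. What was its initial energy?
424.4000 keV

Convert final energy to wavelength (hc ≈ 1239.842 keV·pm):
λ' = hc/E' = 1239.842 / 324.4994 = 3.8208 pm

Calculate the Compton shift:
Δλ = λ_C(1 - cos(51°))
Δλ = 2.4263 × (1 - cos(51°))
Δλ = 0.8994 pm

Initial wavelength:
λ = λ' - Δλ = 3.8208 - 0.8994 = 2.9214 pm

Initial energy:
E = hc/λ = 1239.842 / 2.9214 = 424.4000 keV

(Intermediate values are shown rounded; full precision is carried through to the final answer.)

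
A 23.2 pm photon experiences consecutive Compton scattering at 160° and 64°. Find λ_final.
29.2690 pm

Apply Compton shift twice:

First scattering at θ₁ = 160°:
Δλ₁ = λ_C(1 - cos(160°))
Δλ₁ = 2.4263 × 1.9397
Δλ₁ = 4.7063 pm

After first scattering:
λ₁ = 23.2 + 4.7063 = 27.9063 pm

Second scattering at θ₂ = 64°:
Δλ₂ = λ_C(1 - cos(64°))
Δλ₂ = 2.4263 × 0.5616
Δλ₂ = 1.3627 pm

Final wavelength:
λ₂ = 27.9063 + 1.3627 = 29.2690 pm

Total shift: Δλ_total = 4.7063 + 1.3627 = 6.0690 pm

(Intermediate values are shown rounded; full precision is carried through to the final answer.)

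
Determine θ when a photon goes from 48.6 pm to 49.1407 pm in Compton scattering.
39.00°

First find the wavelength shift:
Δλ = λ' - λ = 49.1407 - 48.6 = 0.5407 pm

Using Δλ = λ_C(1 - cos θ), with λ_C = h/(m_e·c) ≈ 2.42631024 pm:
cos θ = 1 - Δλ/λ_C
cos θ = 1 - 0.5407/2.42631024
cos θ = 0.777151

θ = arccos(0.777151)
θ = 39.00°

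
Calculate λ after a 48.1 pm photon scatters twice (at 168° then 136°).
57.0713 pm

Apply Compton shift twice:

First scattering at θ₁ = 168°:
Δλ₁ = λ_C(1 - cos(168°))
Δλ₁ = 2.4263 × 1.9781
Δλ₁ = 4.7996 pm

After first scattering:
λ₁ = 48.1 + 4.7996 = 52.8996 pm

Second scattering at θ₂ = 136°:
Δλ₂ = λ_C(1 - cos(136°))
Δλ₂ = 2.4263 × 1.7193
Δλ₂ = 4.1717 pm

Final wavelength:
λ₂ = 52.8996 + 4.1717 = 57.0713 pm

Total shift: Δλ_total = 4.7996 + 4.1717 = 8.9713 pm

(Intermediate values are shown rounded; full precision is carried through to the final answer.)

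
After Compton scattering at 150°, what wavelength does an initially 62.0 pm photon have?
66.5276 pm

Using the Compton formula: λ' = λ + λ_C(1 − cos θ)

For θ = 150°, cos θ = -√3/2 (exact) ≈ -0.8660, so:
1 − cos 150° = 1 − (-√3/2) ≈ 1.8660

Δλ = λ_C × 1.8660 = 2.4263 × 1.8660 = 4.5276 pm

λ' = 62.0 + 4.5276 = 66.5276 pm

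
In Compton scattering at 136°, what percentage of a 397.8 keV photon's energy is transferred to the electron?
0.5724 (or 57.24%)

Calculate initial and final photon energies:

Initial: E₀ = 397.8 keV → λ₀ = 3.1167 pm
Compton shift: Δλ = 4.1717 pm
Final wavelength: λ' = 7.2884 pm
Final energy: E' = 170.1117 keV

Fractional energy loss:
(E₀ - E')/E₀ = (397.8000 - 170.1117)/397.8000
= 227.6883/397.8000
= 0.5724
= 57.24%

(Intermediate values are shown rounded; full precision is carried through to the final answer.)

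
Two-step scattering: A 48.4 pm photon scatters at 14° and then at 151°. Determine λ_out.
53.0205 pm

Apply Compton shift twice:

First scattering at θ₁ = 14°:
Δλ₁ = λ_C(1 - cos(14°))
Δλ₁ = 2.4263 × 0.0297
Δλ₁ = 0.0721 pm

After first scattering:
λ₁ = 48.4 + 0.0721 = 48.4721 pm

Second scattering at θ₂ = 151°:
Δλ₂ = λ_C(1 - cos(151°))
Δλ₂ = 2.4263 × 1.8746
Δλ₂ = 4.5484 pm

Final wavelength:
λ₂ = 48.4721 + 4.5484 = 53.0205 pm

Total shift: Δλ_total = 0.0721 + 4.5484 = 4.6205 pm

(Intermediate values are shown rounded; full precision is carried through to the final answer.)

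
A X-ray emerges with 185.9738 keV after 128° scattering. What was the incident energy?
451.3998 keV

Convert final energy to wavelength (hc ≈ 1239.842 keV·pm):
λ' = hc/E' = 1239.842 / 185.9738 = 6.6668 pm

Calculate the Compton shift:
Δλ = λ_C(1 - cos(128°))
Δλ = 2.4263 × (1 - cos(128°))
Δλ = 3.9201 pm

Initial wavelength:
λ = λ' - Δλ = 6.6668 - 3.9201 = 2.7467 pm

Initial energy:
E = hc/λ = 1239.842 / 2.7467 = 451.3998 keV

(Intermediate values are shown rounded; full precision is carried through to the final answer.)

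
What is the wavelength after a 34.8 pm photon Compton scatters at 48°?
35.6028 pm

Using the Compton scattering formula:
λ' = λ + Δλ = λ + λ_C(1 - cos θ)

Given:
- Initial wavelength λ = 34.8 pm
- Scattering angle θ = 48°
- Compton wavelength λ_C ≈ 2.4263 pm

Calculate the shift:
Δλ = 2.4263 × (1 - cos(48°))
Δλ = 2.4263 × 0.3309
Δλ = 0.8028 pm

Final wavelength:
λ' = 34.8 + 0.8028 = 35.6028 pm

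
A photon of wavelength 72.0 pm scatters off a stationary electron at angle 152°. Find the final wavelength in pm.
76.5686 pm

Using the Compton scattering formula:
λ' = λ + Δλ = λ + λ_C(1 - cos θ)

Given:
- Initial wavelength λ = 72.0 pm
- Scattering angle θ = 152°
- Compton wavelength λ_C ≈ 2.4263 pm

Calculate the shift:
Δλ = 2.4263 × (1 - cos(152°))
Δλ = 2.4263 × 1.8829
Δλ = 4.5686 pm

Final wavelength:
λ' = 72.0 + 4.5686 = 76.5686 pm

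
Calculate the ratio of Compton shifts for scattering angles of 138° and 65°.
138° produces the larger shift by a factor of 3.019

Calculate both shifts using Δλ = λ_C(1 - cos θ):

For θ₁ = 65°:
Δλ₁ = 2.4263 × (1 - cos(65°))
Δλ₁ = 2.4263 × 0.5774
Δλ₁ = 1.4009 pm

For θ₂ = 138°:
Δλ₂ = 2.4263 × (1 - cos(138°))
Δλ₂ = 2.4263 × 1.7431
Δλ₂ = 4.2294 pm

The 138° angle produces the larger shift.
Ratio: 4.2294/1.4009 = 3.019

(Intermediate values are shown rounded; full precision is carried through to the final answer.)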